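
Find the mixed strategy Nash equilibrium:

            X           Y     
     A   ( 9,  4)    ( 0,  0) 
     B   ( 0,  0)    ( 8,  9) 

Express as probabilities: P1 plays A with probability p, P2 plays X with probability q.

p = 0.6923, q = 0.4706

Work:
Find probabilities that make opponent indifferent:
P2 chooses q to make P1 indifferent between A and B
P1 chooses p to make P2 indifferent between X and Y
Mixed NE: P1 plays (A: 0.6923, B: 0.3077), P2 plays (X: 0.4706, Y: 0.5294)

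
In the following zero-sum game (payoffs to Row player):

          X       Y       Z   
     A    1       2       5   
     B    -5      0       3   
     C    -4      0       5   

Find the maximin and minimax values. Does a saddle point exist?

Maximin = 1, Minimax = 1, Saddle: True

Work:
Row minimums: [1, -5, -4] → maximin = 1
Column maximums: [1, 2, 5] → minimax = 1
Saddle point exists! Game value = 1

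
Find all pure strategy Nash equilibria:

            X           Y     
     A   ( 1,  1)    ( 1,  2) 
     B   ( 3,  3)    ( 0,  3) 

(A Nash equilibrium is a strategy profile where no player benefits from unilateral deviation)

Nash equilibrium: (A, Y), (B, X)

Work:
Best responses:
  P1 vs X: payoffs [1, 3] → best response B (payoff 3)
  P1 vs Y: payoffs [1, 0] → best response A (payoff 1)
  P2 vs A: payoffs [1, 2] → best response Y (payoff 2)
  P2 vs B: payoffs [3, 3] → best response X/Y (payoff 3)
Mutual best responses: (A,Y), (B,X) → Nash equilibria.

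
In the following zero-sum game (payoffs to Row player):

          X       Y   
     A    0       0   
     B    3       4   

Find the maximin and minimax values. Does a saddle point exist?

Maximin = 3, Minimax = 3, Saddle: True

Work:
Row minimums: [0, 3] → maximin = 3
Column maximums: [3, 4] → minimax = 3
Saddle point exists! Game value = 3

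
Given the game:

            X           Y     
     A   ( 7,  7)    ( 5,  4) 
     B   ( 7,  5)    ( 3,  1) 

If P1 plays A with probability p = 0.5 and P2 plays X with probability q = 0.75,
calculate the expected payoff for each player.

E[P1] = 6.25, E[P2] = 5.125

Work:
E[P1] = p·q·π₁(A,X) + p·(1-q)·π₁(A,Y) + (1-p)·q·π₁(B,X) + (1-p)·(1-q)·π₁(B,Y)
= 0.5·0.75·7 + 0.5·0.25·5 + 0.5·0.75·7 + 0.5·0.25·3
= 6.25

E[P2] = 5.125 (similar calculation)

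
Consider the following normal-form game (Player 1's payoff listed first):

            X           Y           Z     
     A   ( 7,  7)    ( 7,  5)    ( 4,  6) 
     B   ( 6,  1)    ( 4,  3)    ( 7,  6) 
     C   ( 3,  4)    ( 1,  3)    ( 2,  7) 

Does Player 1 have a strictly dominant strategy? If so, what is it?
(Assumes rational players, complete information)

No strictly dominant strategy exists for Player 1

Work:
A strategy strictly dominates another if it gives a strictly higher payoff against every opponent action. Compare each pair of P1's strategies column-by-column:
  A vs B: [7 vs 6, 7 vs 4, 4 vs 7] → A does not strictly dominate B (column Z: 4 ≤ 7)
  A vs C: [7 vs 3, 7 vs 1, 4 vs 2] → A strictly dominates C
  B vs A: [6 vs 7, 4 vs 7, 7 vs 4] → B does not strictly dominate A (column X: 6 ≤ 7)
  B vs C: [6 vs 3, 4 vs 1, 7 vs 2] → B strictly dominates C
  C vs A: [3 vs 7, 1 vs 7, 2 vs 4] → C does not strictly dominate A (column X: 3 ≤ 7)
  C vs B: [3 vs 6, 1 vs 4, 2 vs 7] → C does not strictly dominate B (column X: 3 ≤ 6)
No single strategy strictly dominates all others → no strictly dominant strategy.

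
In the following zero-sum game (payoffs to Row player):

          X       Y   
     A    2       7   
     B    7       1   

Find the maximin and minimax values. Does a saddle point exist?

Maximin = 2, Minimax = 7, Saddle: False

Work:
Row minimums: [2, 1] → maximin = 2
Column maximums: [7, 7] → minimax = 7
No saddle point (maximin ≠ minimax). Mixed strategy needed.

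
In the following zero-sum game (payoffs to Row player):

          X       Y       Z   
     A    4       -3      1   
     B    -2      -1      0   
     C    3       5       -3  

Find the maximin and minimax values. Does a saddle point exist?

Maximin = -2, Minimax = 1, Saddle: False

Work:
Row minimums: [-3, -2, -3] → maximin = -2
Column maximums: [4, 5, 1] → minimax = 1
No saddle point (maximin ≠ minimax). Mixed strategy needed.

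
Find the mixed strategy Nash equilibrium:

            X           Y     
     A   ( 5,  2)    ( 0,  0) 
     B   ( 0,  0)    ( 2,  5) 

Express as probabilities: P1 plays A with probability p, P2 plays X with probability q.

p = 0.7143, q = 0.2857

Work:
Find probabilities that make opponent indifferent:
P2 chooses q to make P1 indifferent between A and B
P1 chooses p to make P2 indifferent between X and Y
Mixed NE: P1 plays (A: 0.7143, B: 0.2857), P2 plays (X: 0.2857, Y: 0.7143)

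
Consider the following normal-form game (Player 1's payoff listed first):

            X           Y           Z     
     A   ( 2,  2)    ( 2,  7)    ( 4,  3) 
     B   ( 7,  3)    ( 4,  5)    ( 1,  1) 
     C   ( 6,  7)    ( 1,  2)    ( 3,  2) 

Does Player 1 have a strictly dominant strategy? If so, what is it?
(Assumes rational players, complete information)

No strictly dominant strategy exists for Player 1

Work:
A strategy strictly dominates another if it gives a strictly higher payoff against every opponent action. Compare each pair of P1's strategies column-by-column:
  A vs B: [2 vs 7, 2 vs 4, 4 vs 1] → A does not strictly dominate B (column X: 2 ≤ 7)
  A vs C: [2 vs 6, 2 vs 1, 4 vs 3] → A does not strictly dominate C (column X: 2 ≤ 6)
  B vs A: [7 vs 2, 4 vs 2, 1 vs 4] → B does not strictly dominate A (column Z: 1 ≤ 4)
  B vs C: [7 vs 6, 4 vs 1, 1 vs 3] → B does not strictly dominate C (column Z: 1 ≤ 3)
  C vs A: [6 vs 2, 1 vs 2, 3 vs 4] → C does not strictly dominate A (column Y: 1 ≤ 2)
  C vs B: [6 vs 7, 1 vs 4, 3 vs 1] → C does not strictly dominate B (column X: 6 ≤ 7)
No single strategy strictly dominates all others → no strictly dominant strategy.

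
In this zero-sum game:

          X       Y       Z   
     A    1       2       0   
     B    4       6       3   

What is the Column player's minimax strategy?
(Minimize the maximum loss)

Column should play Z, value = 3

Work:
Column player minimizes Row's maximum payoff:
Column X: max payoff to Row = 4
Column Y: max payoff to Row = 6
Column Z: max payoff to Row = 3
Minimum is 3, achieved by column Z.
Minimax strategy: Z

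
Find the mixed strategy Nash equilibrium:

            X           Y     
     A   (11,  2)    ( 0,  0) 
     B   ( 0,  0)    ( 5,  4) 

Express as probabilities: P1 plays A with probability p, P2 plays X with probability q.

p = 0.6667, q = 0.3125

Work:
Find probabilities that make opponent indifferent:
P2 chooses q to make P1 indifferent between A and B
P1 chooses p to make P2 indifferent between X and Y
Mixed NE: P1 plays (A: 0.6667, B: 0.3333), P2 plays (X: 0.3125, Y: 0.6875)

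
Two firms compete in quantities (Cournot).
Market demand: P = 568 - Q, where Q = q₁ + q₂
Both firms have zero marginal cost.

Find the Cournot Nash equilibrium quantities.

q₁* = q₂* = 189.33; P* = 189.33

Work:
Profit: π_i = P·q_i = (a - q_i - q_j)·q_i
FOC: ∂π_i/∂q_i = a - 2q_i - q_j = 0
Reaction function: q_i = (568 - q_j)/2
Symmetry: q* = 568/3 = 189.33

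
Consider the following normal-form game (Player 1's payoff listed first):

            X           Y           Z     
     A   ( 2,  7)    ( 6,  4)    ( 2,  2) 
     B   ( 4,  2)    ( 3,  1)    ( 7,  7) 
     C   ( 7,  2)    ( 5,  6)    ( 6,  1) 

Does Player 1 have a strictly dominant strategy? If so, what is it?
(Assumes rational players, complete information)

No strictly dominant strategy exists for Player 1

Work:
A strategy strictly dominates another if it gives a strictly higher payoff against every opponent action. Compare each pair of P1's strategies column-by-column:
  A vs B: [2 vs 4, 6 vs 3, 2 vs 7] → A does not strictly dominate B (column X: 2 ≤ 4)
  A vs C: [2 vs 7, 6 vs 5, 2 vs 6] → A does not strictly dominate C (column X: 2 ≤ 7)
  B vs A: [4 vs 2, 3 vs 6, 7 vs 2] → B does not strictly dominate A (column Y: 3 ≤ 6)
  B vs C: [4 vs 7, 3 vs 5, 7 vs 6] → B does not strictly dominate C (column X: 4 ≤ 7)
  C vs A: [7 vs 2, 5 vs 6, 6 vs 2] → C does not strictly dominate A (column Y: 5 ≤ 6)
  C vs B: [7 vs 4, 5 vs 3, 6 vs 7] → C does not strictly dominate B (column Z: 6 ≤ 7)
No single strategy strictly dominates all others → no strictly dominant strategy.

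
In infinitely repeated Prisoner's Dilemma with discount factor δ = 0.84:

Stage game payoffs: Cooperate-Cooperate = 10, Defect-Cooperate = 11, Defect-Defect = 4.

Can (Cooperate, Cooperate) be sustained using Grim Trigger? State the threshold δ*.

δ* = 0.1429; since δ = 0.84 ≥ 0.1429, cooperation can be sustained

Work:
For Grim Trigger:
Cooperate forever: 10/(1-δ)
Defect then punished: 11 + 4·δ/(1-δ)
Need: 10/(1-δ) ≥ 11 + 4·δ/(1-δ)
Solving: δ ≥ (T-R)/(T-P) = (11-10)/(11-4) = 0.1429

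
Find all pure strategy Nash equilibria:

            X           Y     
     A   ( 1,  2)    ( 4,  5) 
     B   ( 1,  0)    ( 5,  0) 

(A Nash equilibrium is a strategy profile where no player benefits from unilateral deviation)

Nash equilibrium: (B, X), (B, Y)

Work:
Best responses:
  P1 vs X: payoffs [1, 1] → best response A/B (payoff 1)
  P1 vs Y: payoffs [4, 5] → best response B (payoff 5)
  P2 vs A: payoffs [2, 5] → best response Y (payoff 5)
  P2 vs B: payoffs [0, 0] → best response X/Y (payoff 0)
Mutual best responses: (B,X), (B,Y) → Nash equilibria.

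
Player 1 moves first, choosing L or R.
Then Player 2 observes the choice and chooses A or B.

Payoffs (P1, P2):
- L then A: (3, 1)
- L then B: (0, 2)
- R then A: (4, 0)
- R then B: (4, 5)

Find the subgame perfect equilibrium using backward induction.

P1 plays R, P2 plays B after L and B after R; Payoff (4, 5)

Work:
Backward induction:
After L: P2 chooses B → P1 gets 0
After R: P2 chooses B → P1 gets 4
P1 chooses R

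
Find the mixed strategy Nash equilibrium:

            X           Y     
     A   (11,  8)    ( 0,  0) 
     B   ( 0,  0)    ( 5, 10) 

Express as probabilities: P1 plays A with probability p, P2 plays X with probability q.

p = 0.5556, q = 0.3125

Work:
Find probabilities that make opponent indifferent:
P2 chooses q to make P1 indifferent between A and B
P1 chooses p to make P2 indifferent between X and Y
Mixed NE: P1 plays (A: 0.5556, B: 0.4444), P2 plays (X: 0.3125, Y: 0.6875)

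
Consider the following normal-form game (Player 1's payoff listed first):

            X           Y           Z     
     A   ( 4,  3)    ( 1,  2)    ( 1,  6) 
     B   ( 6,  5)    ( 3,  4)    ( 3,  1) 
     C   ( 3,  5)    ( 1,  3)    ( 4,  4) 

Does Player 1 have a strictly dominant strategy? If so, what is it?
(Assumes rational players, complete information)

No strictly dominant strategy exists for Player 1

Work:
A strategy strictly dominates another if it gives a strictly higher payoff against every opponent action. Compare each pair of P1's strategies column-by-column:
  A vs B: [4 vs 6, 1 vs 3, 1 vs 3] → A does not strictly dominate B (column X: 4 ≤ 6)
  A vs C: [4 vs 3, 1 vs 1, 1 vs 4] → A does not strictly dominate C (column Y: 1 ≤ 1)
  B vs A: [6 vs 4, 3 vs 1, 3 vs 1] → B strictly dominates A
  B vs C: [6 vs 3, 3 vs 1, 3 vs 4] → B does not strictly dominate C (column Z: 3 ≤ 4)
  C vs A: [3 vs 4, 1 vs 1, 4 vs 1] → C does not strictly dominate A (column X: 3 ≤ 4)
  C vs B: [3 vs 6, 1 vs 3, 4 vs 3] → C does not strictly dominate B (column X: 3 ≤ 6)
No single strategy strictly dominates all others → no strictly dominant strategy.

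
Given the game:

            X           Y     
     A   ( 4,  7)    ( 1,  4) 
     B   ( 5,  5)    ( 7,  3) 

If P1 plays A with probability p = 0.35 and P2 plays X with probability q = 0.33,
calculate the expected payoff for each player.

E[P1] = 4.8175, E[P2] = 4.1255

Work:
E[P1] = p·q·π₁(A,X) + p·(1-q)·π₁(A,Y) + (1-p)·q·π₁(B,X) + (1-p)·(1-q)·π₁(B,Y)
= 0.35·0.33·4 + 0.35·0.67·1 + 0.65·0.33·5 + 0.65·0.67·7
= 4.8175

E[P2] = 4.1255 (similar calculation)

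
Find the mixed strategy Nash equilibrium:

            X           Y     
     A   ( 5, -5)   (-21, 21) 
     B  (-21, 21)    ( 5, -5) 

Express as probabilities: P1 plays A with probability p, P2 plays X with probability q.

p = 0.5, q = 0.5

Work:
Find probabilities that make opponent indifferent:
P2 chooses q to make P1 indifferent between A and B
P1 chooses p to make P2 indifferent between X and Y
Mixed NE: P1 plays (A: 0.5, B: 0.5), P2 plays (X: 0.5, Y: 0.5)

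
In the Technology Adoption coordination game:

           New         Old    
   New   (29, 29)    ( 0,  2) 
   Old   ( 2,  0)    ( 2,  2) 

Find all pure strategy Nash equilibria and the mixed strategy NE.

Pure NE: (New, New) and (Old, Old); Mixed NE: p = 0.069, q = 0.069

Work:
Check pure NE:
(New, New): (29, 29) - no unilateral deviation beneficial
(Old, Old): (2, 2) - no unilateral deviation beneficial
Mixed NE: P1 plays New with p = 0.069, P2 plays New with q = 0.069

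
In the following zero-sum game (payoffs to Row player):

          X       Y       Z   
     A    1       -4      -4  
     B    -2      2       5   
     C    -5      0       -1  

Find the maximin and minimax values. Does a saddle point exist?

Maximin = -2, Minimax = 1, Saddle: False

Work:
Row minimums: [-4, -2, -5] → maximin = -2
Column maximums: [1, 2, 5] → minimax = 1
No saddle point (maximin ≠ minimax). Mixed strategy needed.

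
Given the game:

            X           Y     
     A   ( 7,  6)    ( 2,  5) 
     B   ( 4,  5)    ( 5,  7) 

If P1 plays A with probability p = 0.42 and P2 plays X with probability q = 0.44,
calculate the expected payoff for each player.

E[P1] = 4.4088, E[P2] = 5.8344

Work:
E[P1] = p·q·π₁(A,X) + p·(1-q)·π₁(A,Y) + (1-p)·q·π₁(B,X) + (1-p)·(1-q)·π₁(B,Y)
= 0.42·0.44·7 + 0.42·0.56·2 + 0.58·0.44·4 + 0.58·0.56·5
= 4.4088

E[P2] = 5.8344 (similar calculation)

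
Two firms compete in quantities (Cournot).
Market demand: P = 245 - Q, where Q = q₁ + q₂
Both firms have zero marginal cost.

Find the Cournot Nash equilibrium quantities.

q₁* = q₂* = 81.67; P* = 81.67

Work:
Profit: π_i = P·q_i = (a - q_i - q_j)·q_i
FOC: ∂π_i/∂q_i = a - 2q_i - q_j = 0
Reaction function: q_i = (245 - q_j)/2
Symmetry: q* = 245/3 = 81.67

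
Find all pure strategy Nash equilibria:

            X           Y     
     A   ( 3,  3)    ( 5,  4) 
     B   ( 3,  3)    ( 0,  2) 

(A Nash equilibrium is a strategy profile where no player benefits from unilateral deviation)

Nash equilibrium: (A, Y), (B, X)

Work:
Best responses:
  P1 vs X: payoffs [3, 3] → best response A/B (payoff 3)
  P1 vs Y: payoffs [5, 0] → best response A (payoff 5)
  P2 vs A: payoffs [3, 4] → best response Y (payoff 4)
  P2 vs B: payoffs [3, 2] → best response X (payoff 3)
Mutual best responses: (A,Y), (B,X) → Nash equilibria.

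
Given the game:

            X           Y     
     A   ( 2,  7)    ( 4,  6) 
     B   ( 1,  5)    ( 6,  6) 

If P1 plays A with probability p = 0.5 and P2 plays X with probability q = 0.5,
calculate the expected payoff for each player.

E[P1] = 3.25, E[P2] = 6.0

Work:
E[P1] = p·q·π₁(A,X) + p·(1-q)·π₁(A,Y) + (1-p)·q·π₁(B,X) + (1-p)·(1-q)·π₁(B,Y)
= 0.5·0.5·2 + 0.5·0.5·4 + 0.5·0.5·1 + 0.5·0.5·6
= 3.25

E[P2] = 6.0 (similar calculation)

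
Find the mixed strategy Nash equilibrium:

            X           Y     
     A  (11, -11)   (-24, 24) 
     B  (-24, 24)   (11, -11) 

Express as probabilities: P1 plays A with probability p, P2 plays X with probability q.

p = 0.5, q = 0.5

Work:
Find probabilities that make opponent indifferent:
P2 chooses q to make P1 indifferent between A and B
P1 chooses p to make P2 indifferent between X and Y
Mixed NE: P1 plays (A: 0.5, B: 0.5), P2 plays (X: 0.5, Y: 0.5)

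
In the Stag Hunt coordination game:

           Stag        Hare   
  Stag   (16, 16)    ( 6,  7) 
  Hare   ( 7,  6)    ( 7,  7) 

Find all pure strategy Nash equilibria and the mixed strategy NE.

Pure NE: (Stag, Stag) and (Hare, Hare); Mixed NE: p = 0.1, q = 0.1

Work:
Check pure NE:
(Stag, Stag): (16, 16) - no unilateral deviation beneficial
(Hare, Hare): (7, 7) - no unilateral deviation beneficial
Mixed NE: P1 plays Stag with p = 0.1, P2 plays Stag with q = 0.1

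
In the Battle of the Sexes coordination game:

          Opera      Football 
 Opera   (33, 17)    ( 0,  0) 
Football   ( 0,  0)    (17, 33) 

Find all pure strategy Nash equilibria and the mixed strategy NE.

Pure NE: (Opera, Opera) and (Football, Football); Mixed NE: p = 0.66, q = 0.34

Work:
Check pure NE:
(Opera, Opera): (33, 17) - no unilateral deviation beneficial
(Football, Football): (17, 33) - no unilateral deviation beneficial
Mixed NE: P1 plays Opera with p = 0.66, P2 plays Opera with q = 0.34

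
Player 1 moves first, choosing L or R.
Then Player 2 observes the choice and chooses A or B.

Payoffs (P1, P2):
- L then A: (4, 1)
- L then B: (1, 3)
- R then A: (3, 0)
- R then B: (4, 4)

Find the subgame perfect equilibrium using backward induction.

P1 plays R, P2 plays B after L and B after R; Payoff (4, 4)

Work:
Backward induction:
After L: P2 chooses B → P1 gets 1
After R: P2 chooses B → P1 gets 4
P1 chooses R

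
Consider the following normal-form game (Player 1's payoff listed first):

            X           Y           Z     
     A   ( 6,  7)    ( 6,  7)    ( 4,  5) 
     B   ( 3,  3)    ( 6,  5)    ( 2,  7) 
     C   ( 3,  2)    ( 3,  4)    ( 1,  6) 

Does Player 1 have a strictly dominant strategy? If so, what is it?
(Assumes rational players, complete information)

No strictly dominant strategy exists for Player 1

Work:
A strategy strictly dominates another if it gives a strictly higher payoff against every opponent action. Compare each pair of P1's strategies column-by-column:
  A vs B: [6 vs 3, 6 vs 6, 4 vs 2] → A does not strictly dominate B (column Y: 6 ≤ 6)
  A vs C: [6 vs 3, 6 vs 3, 4 vs 1] → A strictly dominates C
  B vs A: [3 vs 6, 6 vs 6, 2 vs 4] → B does not strictly dominate A (column X: 3 ≤ 6)
  B vs C: [3 vs 3, 6 vs 3, 2 vs 1] → B does not strictly dominate C (column X: 3 ≤ 3)
  C vs A: [3 vs 6, 3 vs 6, 1 vs 4] → C does not strictly dominate A (column X: 3 ≤ 6)
  C vs B: [3 vs 3, 3 vs 6, 1 vs 2] → C does not strictly dominate B (column X: 3 ≤ 3)
No single strategy strictly dominates all others → no strictly dominant strategy.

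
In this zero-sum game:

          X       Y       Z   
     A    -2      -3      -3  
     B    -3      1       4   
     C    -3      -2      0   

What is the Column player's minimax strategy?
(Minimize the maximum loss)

Column should play X, value = -2

Work:
Column player minimizes Row's maximum payoff:
Column X: max payoff to Row = -2
Column Y: max payoff to Row = 1
Column Z: max payoff to Row = 4
Minimum is -2, achieved by column X.
Minimax strategy: X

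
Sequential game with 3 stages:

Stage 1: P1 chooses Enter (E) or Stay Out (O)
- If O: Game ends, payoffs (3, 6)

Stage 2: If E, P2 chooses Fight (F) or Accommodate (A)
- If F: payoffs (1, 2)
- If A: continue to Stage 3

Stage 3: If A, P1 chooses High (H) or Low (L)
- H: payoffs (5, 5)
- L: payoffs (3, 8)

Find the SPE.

SPE: (E, A, H); Outcome (5, 5)

Work:
Stage 3: P1 chooses H (5 vs 3)
Stage 2: P2: F->2, A->5 (anticipating H). Choose A
Stage 1: P1: O->3, E->5 (anticipating A, H). Choose E
SPE path: E -> A -> H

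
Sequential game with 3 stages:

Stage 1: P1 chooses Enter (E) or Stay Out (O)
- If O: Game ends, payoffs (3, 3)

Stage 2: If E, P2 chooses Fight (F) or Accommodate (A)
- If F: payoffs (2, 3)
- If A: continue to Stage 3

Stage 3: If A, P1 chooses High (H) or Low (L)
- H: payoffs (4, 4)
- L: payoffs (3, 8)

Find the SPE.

SPE: (E, A, H); Outcome (4, 4)

Work:
Stage 3: P1 chooses H (4 vs 3)
Stage 2: P2: F->3, A->4 (anticipating H). Choose A
Stage 1: P1: O->3, E->4 (anticipating A, H). Choose E
SPE path: E -> A -> H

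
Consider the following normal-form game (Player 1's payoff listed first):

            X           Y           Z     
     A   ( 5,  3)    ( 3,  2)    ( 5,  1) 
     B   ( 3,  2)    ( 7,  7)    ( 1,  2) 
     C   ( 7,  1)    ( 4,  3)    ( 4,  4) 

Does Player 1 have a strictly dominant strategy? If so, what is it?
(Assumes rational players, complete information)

No strictly dominant strategy exists for Player 1

Work:
A strategy strictly dominates another if it gives a strictly higher payoff against every opponent action. Compare each pair of P1's strategies column-by-column:
  A vs B: [5 vs 3, 3 vs 7, 5 vs 1] → A does not strictly dominate B (column Y: 3 ≤ 7)
  A vs C: [5 vs 7, 3 vs 4, 5 vs 4] → A does not strictly dominate C (column X: 5 ≤ 7)
  B vs A: [3 vs 5, 7 vs 3, 1 vs 5] → B does not strictly dominate A (column X: 3 ≤ 5)
  B vs C: [3 vs 7, 7 vs 4, 1 vs 4] → B does not strictly dominate C (column X: 3 ≤ 7)
  C vs A: [7 vs 5, 4 vs 3, 4 vs 5] → C does not strictly dominate A (column Z: 4 ≤ 5)
  C vs B: [7 vs 3, 4 vs 7, 4 vs 1] → C does not strictly dominate B (column Y: 4 ≤ 7)
No single strategy strictly dominates all others → no strictly dominant strategy.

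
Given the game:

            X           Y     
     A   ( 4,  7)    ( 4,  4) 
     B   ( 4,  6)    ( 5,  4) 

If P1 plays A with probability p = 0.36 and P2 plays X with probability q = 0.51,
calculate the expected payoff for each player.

E[P1] = 4.3136, E[P2] = 5.2036

Work:
E[P1] = p·q·π₁(A,X) + p·(1-q)·π₁(A,Y) + (1-p)·q·π₁(B,X) + (1-p)·(1-q)·π₁(B,Y)
= 0.36·0.51·4 + 0.36·0.49·4 + 0.64·0.51·4 + 0.64·0.49·5
= 4.3136

E[P2] = 5.2036 (similar calculation)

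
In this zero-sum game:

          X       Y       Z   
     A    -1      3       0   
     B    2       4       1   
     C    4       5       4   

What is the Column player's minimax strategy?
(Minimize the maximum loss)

Column should play X or Z (all achieve the minimum), value = 4

Work:
Column player minimizes Row's maximum payoff:
Column X: max payoff to Row = 4
Column Y: max payoff to Row = 5
Column Z: max payoff to Row = 4
Minimum is 4, achieved by columns X, Z (tied).
Each of X or Z is a minimax strategy.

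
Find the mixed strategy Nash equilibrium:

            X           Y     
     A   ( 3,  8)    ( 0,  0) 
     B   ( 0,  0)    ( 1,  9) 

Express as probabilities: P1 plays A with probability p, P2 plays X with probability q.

p = 0.5294, q = 0.25

Work:
Find probabilities that make opponent indifferent:
P2 chooses q to make P1 indifferent between A and B
P1 chooses p to make P2 indifferent between X and Y
Mixed NE: P1 plays (A: 0.5294, B: 0.4706), P2 plays (X: 0.25, Y: 0.75)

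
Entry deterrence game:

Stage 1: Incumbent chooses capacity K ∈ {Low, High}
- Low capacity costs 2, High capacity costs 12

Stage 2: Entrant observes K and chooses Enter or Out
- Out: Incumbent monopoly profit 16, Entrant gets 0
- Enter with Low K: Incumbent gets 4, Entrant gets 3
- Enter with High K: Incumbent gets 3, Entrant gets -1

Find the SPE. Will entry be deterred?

SPE: (High, Enter|Low, Out|High); Entry deterred. Incumbent net profit = 4

Work:
After Low K: Entrant enters (3 > 0)
After High K: Entrant stays out (-1 < 0)
Incumbent: Low → 4−2=2, High → 16−12=4
Incumbent chooses High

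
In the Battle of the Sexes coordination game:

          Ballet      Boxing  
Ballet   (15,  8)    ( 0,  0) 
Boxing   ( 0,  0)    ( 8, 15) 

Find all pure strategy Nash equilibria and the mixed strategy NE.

Pure NE: (Ballet, Ballet) and (Boxing, Boxing); Mixed NE: p = 0.6522, q = 0.3478

Work:
Check pure NE:
(Ballet, Ballet): (15, 8) - no unilateral deviation beneficial
(Boxing, Boxing): (8, 15) - no unilateral deviation beneficial
Mixed NE: P1 plays Ballet with p = 0.6522, P2 plays Ballet with q = 0.3478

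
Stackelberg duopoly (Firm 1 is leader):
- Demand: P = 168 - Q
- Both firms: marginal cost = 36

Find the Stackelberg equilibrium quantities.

q₁* (leader) = 66.0, q₂* (follower) = 33.0

Work:
Follower's reaction: q₂ = (a - c - q₁)/2
Leader substitutes: π₁ = q₁·(a - q₁ - (a-c-q₁)/2 - c)
FOC: q₁* = (168 - 36)/2 = 66.00
Then: q₂* = (168 - 36 - 66.0)/2 = 33.00
Leader has first-mover advantage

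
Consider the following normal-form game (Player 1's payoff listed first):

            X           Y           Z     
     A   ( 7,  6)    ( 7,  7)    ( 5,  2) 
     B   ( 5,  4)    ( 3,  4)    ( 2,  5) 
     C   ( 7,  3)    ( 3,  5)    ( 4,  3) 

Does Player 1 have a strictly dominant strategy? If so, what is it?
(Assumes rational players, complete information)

No strictly dominant strategy exists for Player 1

Work:
A strategy strictly dominates another if it gives a strictly higher payoff against every opponent action. Compare each pair of P1's strategies column-by-column:
  A vs B: [7 vs 5, 7 vs 3, 5 vs 2] → A strictly dominates B
  A vs C: [7 vs 7, 7 vs 3, 5 vs 4] → A does not strictly dominate C (column X: 7 ≤ 7)
  B vs A: [5 vs 7, 3 vs 7, 2 vs 5] → B does not strictly dominate A (column X: 5 ≤ 7)
  B vs C: [5 vs 7, 3 vs 3, 2 vs 4] → B does not strictly dominate C (column X: 5 ≤ 7)
  C vs A: [7 vs 7, 3 vs 7, 4 vs 5] → C does not strictly dominate A (column X: 7 ≤ 7)
  C vs B: [7 vs 5, 3 vs 3, 4 vs 2] → C does not strictly dominate B (column Y: 3 ≤ 3)
No single strategy strictly dominates all others → no strictly dominant strategy.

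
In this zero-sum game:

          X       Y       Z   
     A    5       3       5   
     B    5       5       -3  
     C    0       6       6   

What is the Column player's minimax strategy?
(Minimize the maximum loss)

Column should play X, value = 5

Work:
Column player minimizes Row's maximum payoff:
Column X: max payoff to Row = 5
Column Y: max payoff to Row = 6
Column Z: max payoff to Row = 6
Minimum is 5, achieved by column X.
Minimax strategy: X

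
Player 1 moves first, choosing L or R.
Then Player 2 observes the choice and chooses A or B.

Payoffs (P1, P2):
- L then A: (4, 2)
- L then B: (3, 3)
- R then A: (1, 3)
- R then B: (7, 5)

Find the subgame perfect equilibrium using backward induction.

P1 plays R, P2 plays B after L and B after R; Payoff (7, 5)

Work:
Backward induction:
After L: P2 chooses B → P1 gets 3
After R: P2 chooses B → P1 gets 7
P1 chooses R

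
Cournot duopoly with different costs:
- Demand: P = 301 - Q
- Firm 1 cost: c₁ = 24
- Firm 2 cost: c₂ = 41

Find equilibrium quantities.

q₁* = 98.0, q₂* = 81.0

Work:
Reaction: q₁ = (301 - 24 - q₂)/2
Reaction: q₂ = (301 - 41 - q₁)/2
Solve simultaneously:
q₁* = (301 - 2×24 + 41)/3 = 98.0
q₂* = (301 - 2×41 + 24)/3 = 81.0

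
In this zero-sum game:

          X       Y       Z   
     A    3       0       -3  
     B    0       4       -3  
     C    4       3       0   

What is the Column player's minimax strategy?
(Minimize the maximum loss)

Column should play Z, value = 0

Work:
Column player minimizes Row's maximum payoff:
Column X: max payoff to Row = 4
Column Y: max payoff to Row = 4
Column Z: max payoff to Row = 0
Minimum is 0, achieved by column Z.
Minimax strategy: Z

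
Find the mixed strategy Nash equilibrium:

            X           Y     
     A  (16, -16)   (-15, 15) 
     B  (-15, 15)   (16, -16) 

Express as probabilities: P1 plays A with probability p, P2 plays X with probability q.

p = 0.5, q = 0.5

Work:
Find probabilities that make opponent indifferent:
P2 chooses q to make P1 indifferent between A and B
P1 chooses p to make P2 indifferent between X and Y
Mixed NE: P1 plays (A: 0.5, B: 0.5), P2 plays (X: 0.5, Y: 0.5)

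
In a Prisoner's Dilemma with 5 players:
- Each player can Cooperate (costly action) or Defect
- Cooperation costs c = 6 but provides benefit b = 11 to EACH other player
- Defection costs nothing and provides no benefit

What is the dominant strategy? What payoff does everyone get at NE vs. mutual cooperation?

Dominant: Defect; NE payoff = 0; Coop payoff = 38

Work:
Defect dominates (saves cost c = 6, benefit to others is external)
NE: All defect → everyone gets 0
If all cooperate: each receives (4)×11 - 6 = 38
Social dilemma: 38 > 0 but NE gives 0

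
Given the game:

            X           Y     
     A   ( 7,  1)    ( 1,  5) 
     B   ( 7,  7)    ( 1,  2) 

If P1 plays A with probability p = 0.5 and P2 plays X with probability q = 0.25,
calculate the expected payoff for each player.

E[P1] = 2.5, E[P2] = 3.625

Work:
E[P1] = p·q·π₁(A,X) + p·(1-q)·π₁(A,Y) + (1-p)·q·π₁(B,X) + (1-p)·(1-q)·π₁(B,Y)
= 0.5·0.25·7 + 0.5·0.75·1 + 0.5·0.25·7 + 0.5·0.75·1
= 2.5

E[P2] = 3.625 (similar calculation)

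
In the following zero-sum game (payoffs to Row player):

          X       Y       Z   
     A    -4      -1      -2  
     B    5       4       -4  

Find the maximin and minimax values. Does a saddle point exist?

Maximin = -4, Minimax = -2, Saddle: False

Work:
Row minimums: [-4, -4] → maximin = -4
Column maximums: [5, 4, -2] → minimax = -2
No saddle point (maximin ≠ minimax). Mixed strategy needed.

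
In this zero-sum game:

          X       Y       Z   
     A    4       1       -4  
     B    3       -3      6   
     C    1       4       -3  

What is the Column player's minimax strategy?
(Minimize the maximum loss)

Column should play X or Y (all achieve the minimum), value = 4

Work:
Column player minimizes Row's maximum payoff:
Column X: max payoff to Row = 4
Column Y: max payoff to Row = 4
Column Z: max payoff to Row = 6
Minimum is 4, achieved by columns X, Y (tied).
Each of X or Y is a minimax strategy.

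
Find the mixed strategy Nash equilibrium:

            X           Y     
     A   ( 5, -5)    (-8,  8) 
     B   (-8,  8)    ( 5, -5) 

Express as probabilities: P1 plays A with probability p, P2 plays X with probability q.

p = 0.5, q = 0.5

Work:
Find probabilities that make opponent indifferent:
P2 chooses q to make P1 indifferent between A and B
P1 chooses p to make P2 indifferent between X and Y
Mixed NE: P1 plays (A: 0.5, B: 0.5), P2 plays (X: 0.5, Y: 0.5)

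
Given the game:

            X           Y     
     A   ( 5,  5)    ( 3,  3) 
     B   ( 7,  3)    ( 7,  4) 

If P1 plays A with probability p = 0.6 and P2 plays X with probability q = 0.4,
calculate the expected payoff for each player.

E[P1] = 5.08, E[P2] = 3.72

Work:
E[P1] = p·q·π₁(A,X) + p·(1-q)·π₁(A,Y) + (1-p)·q·π₁(B,X) + (1-p)·(1-q)·π₁(B,Y)
= 0.6·0.4·5 + 0.6·0.6·3 + 0.4·0.4·7 + 0.4·0.6·7
= 5.08

E[P2] = 3.72 (similar calculation)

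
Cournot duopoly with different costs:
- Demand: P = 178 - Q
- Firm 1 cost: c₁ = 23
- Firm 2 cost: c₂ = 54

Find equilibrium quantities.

q₁* = 62.0, q₂* = 31.0

Work:
Reaction: q₁ = (178 - 23 - q₂)/2
Reaction: q₂ = (178 - 54 - q₁)/2
Solve simultaneously:
q₁* = (178 - 2×23 + 54)/3 = 62.0
q₂* = (178 - 2×54 + 23)/3 = 31.0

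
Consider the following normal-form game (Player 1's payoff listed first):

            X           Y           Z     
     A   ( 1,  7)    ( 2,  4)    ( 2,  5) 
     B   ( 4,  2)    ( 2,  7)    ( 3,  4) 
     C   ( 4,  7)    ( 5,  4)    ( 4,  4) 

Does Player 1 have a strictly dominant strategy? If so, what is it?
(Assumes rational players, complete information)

No strictly dominant strategy exists for Player 1

Work:
A strategy strictly dominates another if it gives a strictly higher payoff against every opponent action. Compare each pair of P1's strategies column-by-column:
  A vs B: [1 vs 4, 2 vs 2, 2 vs 3] → A does not strictly dominate B (column X: 1 ≤ 4)
  A vs C: [1 vs 4, 2 vs 5, 2 vs 4] → A does not strictly dominate C (column X: 1 ≤ 4)
  B vs A: [4 vs 1, 2 vs 2, 3 vs 2] → B does not strictly dominate A (column Y: 2 ≤ 2)
  B vs C: [4 vs 4, 2 vs 5, 3 vs 4] → B does not strictly dominate C (column X: 4 ≤ 4)
  C vs A: [4 vs 1, 5 vs 2, 4 vs 2] → C strictly dominates A
  C vs B: [4 vs 4, 5 vs 2, 4 vs 3] → C does not strictly dominate B (column X: 4 ≤ 4)
No single strategy strictly dominates all others → no strictly dominant strategy.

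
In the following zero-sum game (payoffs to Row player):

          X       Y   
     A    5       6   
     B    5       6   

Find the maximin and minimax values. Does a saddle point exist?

Maximin = 5, Minimax = 5, Saddle: True

Work:
Row minimums: [5, 5] → maximin = 5
Column maximums: [5, 6] → minimax = 5
Saddle point exists! Game value = 5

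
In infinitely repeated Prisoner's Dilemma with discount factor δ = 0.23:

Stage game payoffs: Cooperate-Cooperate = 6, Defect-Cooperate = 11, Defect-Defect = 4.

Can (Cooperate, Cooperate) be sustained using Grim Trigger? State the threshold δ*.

δ* = 0.7143; since δ = 0.23 < 0.7143, cooperation cannot be sustained

Work:
For Grim Trigger:
Cooperate forever: 6/(1-δ)
Defect then punished: 11 + 4·δ/(1-δ)
Need: 6/(1-δ) ≥ 11 + 4·δ/(1-δ)
Solving: δ ≥ (T-R)/(T-P) = (11-6)/(11-4) = 0.7143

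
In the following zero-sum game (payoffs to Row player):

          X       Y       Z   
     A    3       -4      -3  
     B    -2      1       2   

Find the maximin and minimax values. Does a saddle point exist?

Maximin = -2, Minimax = 1, Saddle: False

Work:
Row minimums: [-4, -2] → maximin = -2
Column maximums: [3, 1, 2] → minimax = 1
No saddle point (maximin ≠ minimax). Mixed strategy needed.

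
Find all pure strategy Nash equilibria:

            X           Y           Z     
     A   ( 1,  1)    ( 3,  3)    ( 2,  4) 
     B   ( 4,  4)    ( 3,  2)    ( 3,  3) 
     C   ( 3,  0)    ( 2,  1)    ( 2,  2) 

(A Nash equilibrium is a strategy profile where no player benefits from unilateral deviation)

Nash equilibrium: (B, X)

Work:
Best responses:
  P1 vs X: payoffs [1, 4, 3] → best response B (payoff 4)
  P1 vs Y: payoffs [3, 3, 2] → best response A/B (payoff 3)
  P1 vs Z: payoffs [2, 3, 2] → best response B (payoff 3)
  P2 vs A: payoffs [1, 3, 4] → best response Z (payoff 4)
  P2 vs B: payoffs [4, 2, 3] → best response X (payoff 4)
  P2 vs C: payoffs [0, 1, 2] → best response Z (payoff 2)
Mutual best responses: (B,X) → Nash equilibria.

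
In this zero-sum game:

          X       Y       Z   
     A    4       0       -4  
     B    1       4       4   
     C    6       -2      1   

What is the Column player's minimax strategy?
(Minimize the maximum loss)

Column should play Y or Z (all achieve the minimum), value = 4

Work:
Column player minimizes Row's maximum payoff:
Column X: max payoff to Row = 6
Column Y: max payoff to Row = 4
Column Z: max payoff to Row = 4
Minimum is 4, achieved by columns Y, Z (tied).
Each of Y or Z is a minimax strategy.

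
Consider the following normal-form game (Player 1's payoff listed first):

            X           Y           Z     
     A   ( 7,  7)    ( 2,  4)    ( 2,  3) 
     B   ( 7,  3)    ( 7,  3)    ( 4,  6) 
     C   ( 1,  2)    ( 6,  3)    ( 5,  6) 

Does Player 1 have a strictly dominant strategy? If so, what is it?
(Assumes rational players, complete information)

No strictly dominant strategy exists for Player 1

Work:
A strategy strictly dominates another if it gives a strictly higher payoff against every opponent action. Compare each pair of P1's strategies column-by-column:
  A vs B: [7 vs 7, 2 vs 7, 2 vs 4] → A does not strictly dominate B (column X: 7 ≤ 7)
  A vs C: [7 vs 1, 2 vs 6, 2 vs 5] → A does not strictly dominate C (column Y: 2 ≤ 6)
  B vs A: [7 vs 7, 7 vs 2, 4 vs 2] → B does not strictly dominate A (column X: 7 ≤ 7)
  B vs C: [7 vs 1, 7 vs 6, 4 vs 5] → B does not strictly dominate C (column Z: 4 ≤ 5)
  C vs A: [1 vs 7, 6 vs 2, 5 vs 2] → C does not strictly dominate A (column X: 1 ≤ 7)
  C vs B: [1 vs 7, 6 vs 7, 5 vs 4] → C does not strictly dominate B (column X: 1 ≤ 7)
No single strategy strictly dominates all others → no strictly dominant strategy.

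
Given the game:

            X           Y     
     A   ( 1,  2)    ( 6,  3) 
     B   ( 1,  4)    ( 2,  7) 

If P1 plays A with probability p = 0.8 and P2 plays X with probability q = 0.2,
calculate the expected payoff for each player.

E[P1] = 4.36, E[P2] = 3.52

Work:
E[P1] = p·q·π₁(A,X) + p·(1-q)·π₁(A,Y) + (1-p)·q·π₁(B,X) + (1-p)·(1-q)·π₁(B,Y)
= 0.8·0.2·1 + 0.8·0.8·6 + 0.2·0.2·1 + 0.2·0.8·2
= 4.36

E[P2] = 3.52 (similar calculation)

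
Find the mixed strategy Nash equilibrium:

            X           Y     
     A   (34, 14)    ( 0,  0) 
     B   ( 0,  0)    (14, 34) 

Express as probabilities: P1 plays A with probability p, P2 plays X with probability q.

p = 0.7083, q = 0.2917

Work:
Find probabilities that make opponent indifferent:
P2 chooses q to make P1 indifferent between A and B
P1 chooses p to make P2 indifferent between X and Y
Mixed NE: P1 plays (A: 0.7083, B: 0.2917), P2 plays (X: 0.2917, Y: 0.7083)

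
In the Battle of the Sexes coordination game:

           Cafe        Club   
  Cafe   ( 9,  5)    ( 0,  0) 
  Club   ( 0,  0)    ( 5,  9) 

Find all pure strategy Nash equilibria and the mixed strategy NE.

Pure NE: (Cafe, Cafe) and (Club, Club); Mixed NE: p = 0.6429, q = 0.3571

Work:
Check pure NE:
(Cafe, Cafe): (9, 5) - no unilateral deviation beneficial
(Club, Club): (5, 9) - no unilateral deviation beneficial
Mixed NE: P1 plays Cafe with p = 0.6429, P2 plays Cafe with q = 0.3571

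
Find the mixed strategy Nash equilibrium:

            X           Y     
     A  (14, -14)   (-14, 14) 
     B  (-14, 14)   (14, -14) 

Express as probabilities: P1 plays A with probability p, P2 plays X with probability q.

p = 0.5, q = 0.5

Work:
Find probabilities that make opponent indifferent:
P2 chooses q to make P1 indifferent between A and B
P1 chooses p to make P2 indifferent between X and Y
Mixed NE: P1 plays (A: 0.5, B: 0.5), P2 plays (X: 0.5, Y: 0.5)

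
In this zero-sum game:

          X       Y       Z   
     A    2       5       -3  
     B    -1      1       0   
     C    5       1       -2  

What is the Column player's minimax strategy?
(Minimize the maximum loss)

Column should play Z, value = 0

Work:
Column player minimizes Row's maximum payoff:
Column X: max payoff to Row = 5
Column Y: max payoff to Row = 5
Column Z: max payoff to Row = 0
Minimum is 0, achieved by column Z.
Minimax strategy: Z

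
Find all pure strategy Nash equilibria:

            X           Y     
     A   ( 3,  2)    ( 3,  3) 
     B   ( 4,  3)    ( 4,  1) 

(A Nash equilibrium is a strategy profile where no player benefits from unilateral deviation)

Nash equilibrium: (B, X)

Work:
Best responses:
  P1 vs X: payoffs [3, 4] → best response B (payoff 4)
  P1 vs Y: payoffs [3, 4] → best response B (payoff 4)
  P2 vs A: payoffs [2, 3] → best response Y (payoff 3)
  P2 vs B: payoffs [3, 1] → best response X (payoff 3)
Mutual best responses: (B,X) → Nash equilibria.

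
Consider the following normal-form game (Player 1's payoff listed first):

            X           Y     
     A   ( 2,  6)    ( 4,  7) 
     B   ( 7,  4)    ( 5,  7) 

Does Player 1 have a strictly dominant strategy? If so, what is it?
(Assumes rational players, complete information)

Yes, Player 1's strictly dominant strategy is B

Work:
A strategy strictly dominates another if it gives a strictly higher payoff against every opponent action. Compare each pair of P1's strategies column-by-column:
  A vs B: [2 vs 7, 4 vs 5] → A does not strictly dominate B (column X: 2 ≤ 7)
  B vs A: [7 vs 2, 5 vs 4] → B strictly dominates A
B strictly dominates every other strategy → strictly dominant.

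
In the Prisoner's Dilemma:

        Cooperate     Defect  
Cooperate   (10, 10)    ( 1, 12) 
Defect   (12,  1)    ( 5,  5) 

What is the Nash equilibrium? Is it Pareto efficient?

(Defect, Defect) is NE; not Pareto efficient

Work:
Defect dominates Cooperate for both players:
If P2 cooperates: Defect (12) > Cooperate (10)
If P2 defects: Defect (5) > Cooperate (1)
NE: (Defect, Defect) with payoff (5, 5)
But (Cooperate, Cooperate) = (10, 10) Pareto dominates (5, 5)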